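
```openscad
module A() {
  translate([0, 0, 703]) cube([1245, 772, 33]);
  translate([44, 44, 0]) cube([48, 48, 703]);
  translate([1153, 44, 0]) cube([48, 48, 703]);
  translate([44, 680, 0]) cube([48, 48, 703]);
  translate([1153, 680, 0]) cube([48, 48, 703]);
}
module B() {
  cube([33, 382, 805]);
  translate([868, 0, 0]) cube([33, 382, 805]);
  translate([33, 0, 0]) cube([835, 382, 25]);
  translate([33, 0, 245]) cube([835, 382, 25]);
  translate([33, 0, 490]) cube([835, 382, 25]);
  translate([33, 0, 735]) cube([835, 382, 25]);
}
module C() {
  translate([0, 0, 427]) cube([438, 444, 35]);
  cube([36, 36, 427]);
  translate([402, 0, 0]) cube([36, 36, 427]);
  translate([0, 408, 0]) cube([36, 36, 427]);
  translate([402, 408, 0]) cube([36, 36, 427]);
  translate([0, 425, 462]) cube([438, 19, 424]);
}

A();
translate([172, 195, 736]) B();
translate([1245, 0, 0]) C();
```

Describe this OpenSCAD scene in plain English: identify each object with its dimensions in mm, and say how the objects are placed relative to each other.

A is a rectangular dining table. The top is 1245×772×33 mm with its upper surface at z = 736 mm. It stands on four 48×48 mm square legs, each inset 44 mm from the nearest pair of top edges, running from the floor to the underside of the top.

B is an open bookshelf. Two side panels, each 33 mm thick, 382 mm deep and 805 mm tall, stand 901 mm apart (outside-to-outside). Between them sit 4 shelves, each 25 mm thick and 382 mm deep, spanning the full gap between the sides. The bottom shelf rests on the floor (its underside at z = 0) and the clear gap between one shelf's top and the next shelf's underside is 220 mm.

C is a chair. The seat is a 438×444×35 mm slab with its top at z = 462 mm, on four 36×36 mm corner legs (flush with the seat edges, standing on z = 0). A flat backrest 19 mm thick, 424 mm tall, spans the full seat width and rises from the seat top along its +y edge, rear face flush with the rear of the seat.

The bookshelf is on top of the table, centred. The chair is against the table's +x side, with their −y faces flush.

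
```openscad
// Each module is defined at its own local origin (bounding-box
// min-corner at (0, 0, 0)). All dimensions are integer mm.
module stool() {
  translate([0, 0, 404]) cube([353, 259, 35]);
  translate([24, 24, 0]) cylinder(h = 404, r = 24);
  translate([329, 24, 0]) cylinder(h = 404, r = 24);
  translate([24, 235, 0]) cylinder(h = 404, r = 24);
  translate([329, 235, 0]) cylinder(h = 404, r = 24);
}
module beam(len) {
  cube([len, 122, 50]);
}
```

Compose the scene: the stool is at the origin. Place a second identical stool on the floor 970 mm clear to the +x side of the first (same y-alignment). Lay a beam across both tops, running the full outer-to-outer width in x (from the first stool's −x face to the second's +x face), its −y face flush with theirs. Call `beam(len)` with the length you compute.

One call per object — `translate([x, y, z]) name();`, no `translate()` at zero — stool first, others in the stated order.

stool();
translate([1323, 0, 0]) stool();
translate([0, 0, 439]) beam(1676);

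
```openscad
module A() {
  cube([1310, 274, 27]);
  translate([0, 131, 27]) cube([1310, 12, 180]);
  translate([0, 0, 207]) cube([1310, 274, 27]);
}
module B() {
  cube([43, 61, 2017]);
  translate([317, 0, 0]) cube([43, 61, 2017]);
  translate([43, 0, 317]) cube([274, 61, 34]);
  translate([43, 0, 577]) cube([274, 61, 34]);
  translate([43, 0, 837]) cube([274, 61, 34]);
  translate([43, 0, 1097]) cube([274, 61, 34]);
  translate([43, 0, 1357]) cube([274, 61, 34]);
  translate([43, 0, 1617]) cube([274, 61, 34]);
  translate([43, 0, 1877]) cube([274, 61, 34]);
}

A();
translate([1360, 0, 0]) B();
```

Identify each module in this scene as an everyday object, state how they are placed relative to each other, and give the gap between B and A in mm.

A is an I-beam. B is a ladder. The ladder is on the floor beside the I-beam on its +x side. The gap between the ladder and the I-beam is 50 mm.

The ladder's nearest face is 50 mm from the I-beam's +x face.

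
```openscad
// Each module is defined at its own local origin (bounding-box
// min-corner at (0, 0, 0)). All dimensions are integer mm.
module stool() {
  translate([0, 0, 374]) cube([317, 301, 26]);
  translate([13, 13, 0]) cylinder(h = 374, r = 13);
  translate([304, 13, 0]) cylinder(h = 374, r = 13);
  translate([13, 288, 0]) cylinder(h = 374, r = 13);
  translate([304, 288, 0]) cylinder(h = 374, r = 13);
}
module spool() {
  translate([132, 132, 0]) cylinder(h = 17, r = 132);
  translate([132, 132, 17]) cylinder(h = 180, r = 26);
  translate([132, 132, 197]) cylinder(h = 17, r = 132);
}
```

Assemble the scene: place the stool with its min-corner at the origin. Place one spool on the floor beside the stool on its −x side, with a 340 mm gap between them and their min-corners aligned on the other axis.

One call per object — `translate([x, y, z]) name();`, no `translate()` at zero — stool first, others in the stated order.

stool();
translate([-604, 0, 0]) spool();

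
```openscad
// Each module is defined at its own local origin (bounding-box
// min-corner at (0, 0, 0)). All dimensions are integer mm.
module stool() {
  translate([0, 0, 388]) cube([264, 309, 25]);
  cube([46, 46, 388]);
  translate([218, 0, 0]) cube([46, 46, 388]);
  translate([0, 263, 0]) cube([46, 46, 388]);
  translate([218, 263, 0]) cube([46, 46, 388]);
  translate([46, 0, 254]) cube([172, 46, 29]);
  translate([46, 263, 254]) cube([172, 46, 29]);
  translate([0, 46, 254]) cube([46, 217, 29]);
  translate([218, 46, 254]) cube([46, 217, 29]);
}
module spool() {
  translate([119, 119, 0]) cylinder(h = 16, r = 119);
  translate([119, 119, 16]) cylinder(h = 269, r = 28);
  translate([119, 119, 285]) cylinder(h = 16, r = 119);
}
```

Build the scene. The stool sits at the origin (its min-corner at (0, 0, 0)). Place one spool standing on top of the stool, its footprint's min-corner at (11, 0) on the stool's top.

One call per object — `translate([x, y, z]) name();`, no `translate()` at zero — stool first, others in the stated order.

stool();
translate([11, 0, 413]) spool();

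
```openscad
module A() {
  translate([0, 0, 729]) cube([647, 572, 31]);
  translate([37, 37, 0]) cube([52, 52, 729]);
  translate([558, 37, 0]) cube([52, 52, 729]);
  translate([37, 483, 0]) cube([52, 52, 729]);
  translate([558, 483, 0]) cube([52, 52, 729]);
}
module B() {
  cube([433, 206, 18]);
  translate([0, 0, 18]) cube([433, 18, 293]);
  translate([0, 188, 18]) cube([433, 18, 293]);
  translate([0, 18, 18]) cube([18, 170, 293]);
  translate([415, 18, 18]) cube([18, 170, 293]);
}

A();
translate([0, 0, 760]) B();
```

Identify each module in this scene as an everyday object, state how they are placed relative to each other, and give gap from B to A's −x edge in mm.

A is a table. B is an open box. The open box is on top of the table. The gap from the open box to the table's −x edge is 0 mm.

The open box's min-x is at 0; the table's min-x is 0; gap = 0 mm.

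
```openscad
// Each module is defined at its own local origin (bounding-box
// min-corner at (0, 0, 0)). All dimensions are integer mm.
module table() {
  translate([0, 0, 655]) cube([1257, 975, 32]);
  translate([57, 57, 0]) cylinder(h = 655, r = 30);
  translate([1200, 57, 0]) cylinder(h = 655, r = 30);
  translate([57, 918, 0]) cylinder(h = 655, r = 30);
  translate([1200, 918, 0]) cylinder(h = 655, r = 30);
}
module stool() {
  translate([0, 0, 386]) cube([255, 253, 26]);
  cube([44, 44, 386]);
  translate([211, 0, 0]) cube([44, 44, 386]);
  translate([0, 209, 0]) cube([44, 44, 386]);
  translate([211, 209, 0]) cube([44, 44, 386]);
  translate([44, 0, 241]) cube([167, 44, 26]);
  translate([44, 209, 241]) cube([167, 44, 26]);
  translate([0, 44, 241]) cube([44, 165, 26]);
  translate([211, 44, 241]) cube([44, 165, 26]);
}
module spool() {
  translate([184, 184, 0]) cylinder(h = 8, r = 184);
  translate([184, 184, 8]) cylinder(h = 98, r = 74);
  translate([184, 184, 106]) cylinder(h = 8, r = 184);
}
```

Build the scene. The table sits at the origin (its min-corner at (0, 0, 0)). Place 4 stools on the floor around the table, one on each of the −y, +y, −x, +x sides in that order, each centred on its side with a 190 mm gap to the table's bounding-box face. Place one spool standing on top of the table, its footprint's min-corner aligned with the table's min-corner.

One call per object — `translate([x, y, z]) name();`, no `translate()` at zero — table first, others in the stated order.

table();
translate([501, -443, 0]) stool();
translate([501, 1165, 0]) stool();
translate([-445, 361, 0]) stool();
translate([1447, 361, 0]) stool();
translate([0, 0, 687]) spool();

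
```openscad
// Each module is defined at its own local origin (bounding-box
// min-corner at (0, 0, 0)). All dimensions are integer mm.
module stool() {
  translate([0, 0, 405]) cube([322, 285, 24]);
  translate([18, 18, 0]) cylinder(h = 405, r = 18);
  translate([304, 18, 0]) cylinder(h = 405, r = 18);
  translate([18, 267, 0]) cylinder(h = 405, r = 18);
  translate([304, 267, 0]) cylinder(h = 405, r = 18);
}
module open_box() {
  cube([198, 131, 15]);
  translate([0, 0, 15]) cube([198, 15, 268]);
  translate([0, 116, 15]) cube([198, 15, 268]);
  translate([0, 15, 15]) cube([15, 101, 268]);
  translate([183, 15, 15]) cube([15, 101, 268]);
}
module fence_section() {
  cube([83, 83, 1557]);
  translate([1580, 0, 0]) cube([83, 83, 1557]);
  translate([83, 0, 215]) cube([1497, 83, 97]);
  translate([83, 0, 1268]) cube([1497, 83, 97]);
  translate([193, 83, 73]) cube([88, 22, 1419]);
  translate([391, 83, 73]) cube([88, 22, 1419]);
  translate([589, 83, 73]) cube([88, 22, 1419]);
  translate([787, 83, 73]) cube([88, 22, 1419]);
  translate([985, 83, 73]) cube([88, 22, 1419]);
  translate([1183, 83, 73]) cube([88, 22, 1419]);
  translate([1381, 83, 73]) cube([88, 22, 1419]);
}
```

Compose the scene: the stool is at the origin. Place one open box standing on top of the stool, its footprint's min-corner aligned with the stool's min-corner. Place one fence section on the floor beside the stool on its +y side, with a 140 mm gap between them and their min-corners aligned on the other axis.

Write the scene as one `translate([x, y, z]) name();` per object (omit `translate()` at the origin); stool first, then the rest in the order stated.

stool();
translate([0, 0, 429]) open_box();
translate([0, 425, 0]) fence_section();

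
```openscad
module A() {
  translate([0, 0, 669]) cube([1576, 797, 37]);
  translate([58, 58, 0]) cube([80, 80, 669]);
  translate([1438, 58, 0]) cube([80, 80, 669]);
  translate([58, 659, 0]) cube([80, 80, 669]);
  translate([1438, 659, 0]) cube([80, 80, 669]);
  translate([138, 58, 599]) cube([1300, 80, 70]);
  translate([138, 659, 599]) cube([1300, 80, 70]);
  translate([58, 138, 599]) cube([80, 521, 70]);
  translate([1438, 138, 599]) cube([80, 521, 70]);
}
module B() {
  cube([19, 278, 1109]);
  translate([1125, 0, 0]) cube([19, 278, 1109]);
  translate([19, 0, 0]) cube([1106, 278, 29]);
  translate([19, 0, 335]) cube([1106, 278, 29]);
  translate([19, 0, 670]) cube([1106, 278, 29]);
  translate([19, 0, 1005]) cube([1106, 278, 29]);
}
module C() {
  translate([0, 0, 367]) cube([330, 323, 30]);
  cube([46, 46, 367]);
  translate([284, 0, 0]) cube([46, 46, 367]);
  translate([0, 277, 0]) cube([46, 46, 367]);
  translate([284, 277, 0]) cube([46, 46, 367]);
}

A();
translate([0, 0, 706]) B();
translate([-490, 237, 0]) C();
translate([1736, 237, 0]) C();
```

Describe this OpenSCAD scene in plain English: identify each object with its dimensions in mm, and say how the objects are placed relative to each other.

A is a rectangular dining table. The top is 1576×797×37 mm with its upper surface at z = 706 mm. It stands on four 80×80 mm square legs, each inset 58 mm from the nearest pair of top edges, running from the floor to the underside of the top. Four apron rails, 80 mm thick and 70 mm tall, run between adjacent legs with their top edges flush with the underside of the top and their outer faces flush with the legs' outer faces.

B is an open bookshelf. Two side panels, each 19 mm thick, 278 mm deep and 1109 mm tall, stand 1144 mm apart (outside-to-outside). Between them sit 4 shelves, each 29 mm thick and 278 mm deep, spanning the full gap between the sides. The bottom shelf rests on the floor (its underside at z = 0) and the clear gap between one shelf's top and the next shelf's underside is 306 mm.

C is a four-legged stool. The seat is a 330×323×30 mm slab whose top surface is at z = 397 mm; four square legs, each 46×46 mm in cross-section, run from the floor (z = 0) to the underside of the seat, each flush with a corner of the seat.

The bookshelf is on top of the table. Two stools sit around the table at the −x, +x sides.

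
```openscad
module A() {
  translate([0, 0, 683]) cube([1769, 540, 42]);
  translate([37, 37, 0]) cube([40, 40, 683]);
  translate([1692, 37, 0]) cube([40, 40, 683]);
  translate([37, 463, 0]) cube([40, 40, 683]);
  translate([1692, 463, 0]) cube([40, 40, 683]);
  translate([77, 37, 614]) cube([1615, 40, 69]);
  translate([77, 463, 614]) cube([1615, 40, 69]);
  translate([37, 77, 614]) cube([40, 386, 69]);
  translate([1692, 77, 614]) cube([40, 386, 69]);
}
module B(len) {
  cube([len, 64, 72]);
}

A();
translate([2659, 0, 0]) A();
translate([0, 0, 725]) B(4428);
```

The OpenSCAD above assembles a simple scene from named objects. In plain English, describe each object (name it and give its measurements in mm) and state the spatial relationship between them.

A is a rectangular dining table. The top is 1769×540×42 mm with its upper surface at z = 725 mm. It stands on four 40×40 mm square legs, each inset 37 mm from the nearest pair of top edges, running from the floor to the underside of the top. Four apron rails, 40 mm thick and 69 mm tall, run between adjacent legs with their top edges flush with the underside of the top and their outer faces flush with the legs' outer faces.

B is a rectangular beam 4428 mm long (x), 64 mm deep (y), 72 mm thick (z).

The beam spans the tops of two tables placed 890 mm apart, resting at z = 725 mm.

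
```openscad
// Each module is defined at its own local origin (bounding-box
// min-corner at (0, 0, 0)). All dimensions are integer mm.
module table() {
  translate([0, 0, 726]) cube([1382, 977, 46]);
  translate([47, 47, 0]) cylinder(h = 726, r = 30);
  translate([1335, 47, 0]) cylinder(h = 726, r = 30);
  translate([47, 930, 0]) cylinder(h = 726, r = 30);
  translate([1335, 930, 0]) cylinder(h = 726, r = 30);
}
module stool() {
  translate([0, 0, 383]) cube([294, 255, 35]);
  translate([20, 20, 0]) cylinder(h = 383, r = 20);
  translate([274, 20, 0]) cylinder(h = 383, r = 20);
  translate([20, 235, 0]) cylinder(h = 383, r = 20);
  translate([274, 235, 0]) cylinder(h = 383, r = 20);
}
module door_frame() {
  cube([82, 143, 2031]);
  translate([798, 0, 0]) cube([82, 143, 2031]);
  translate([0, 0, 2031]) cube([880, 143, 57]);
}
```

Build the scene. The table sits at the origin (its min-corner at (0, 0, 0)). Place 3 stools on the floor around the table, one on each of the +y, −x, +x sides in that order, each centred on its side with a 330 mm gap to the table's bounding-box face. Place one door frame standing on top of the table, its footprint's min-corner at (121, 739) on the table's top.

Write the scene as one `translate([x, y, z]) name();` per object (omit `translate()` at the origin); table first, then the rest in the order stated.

table();
translate([544, 1307, 0]) stool();
translate([-624, 361, 0]) stool();
translate([1712, 361, 0]) stool();
translate([121, 739, 772]) door_frame();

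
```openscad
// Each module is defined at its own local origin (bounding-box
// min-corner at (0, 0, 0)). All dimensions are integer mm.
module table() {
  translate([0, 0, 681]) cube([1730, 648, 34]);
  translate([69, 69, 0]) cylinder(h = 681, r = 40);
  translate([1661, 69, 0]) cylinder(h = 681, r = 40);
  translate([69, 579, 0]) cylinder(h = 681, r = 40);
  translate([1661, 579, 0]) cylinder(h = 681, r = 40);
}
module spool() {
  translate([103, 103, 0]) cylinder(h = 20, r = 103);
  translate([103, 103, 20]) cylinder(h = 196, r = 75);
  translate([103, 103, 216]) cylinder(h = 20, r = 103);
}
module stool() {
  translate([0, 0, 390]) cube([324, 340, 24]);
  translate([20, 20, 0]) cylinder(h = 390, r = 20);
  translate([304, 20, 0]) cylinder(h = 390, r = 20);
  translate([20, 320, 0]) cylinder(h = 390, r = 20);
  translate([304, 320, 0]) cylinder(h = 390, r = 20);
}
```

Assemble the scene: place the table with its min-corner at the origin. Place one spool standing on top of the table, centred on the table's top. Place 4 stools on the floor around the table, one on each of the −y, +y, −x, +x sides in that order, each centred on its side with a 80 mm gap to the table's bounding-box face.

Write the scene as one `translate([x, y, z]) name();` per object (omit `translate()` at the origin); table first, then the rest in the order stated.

table();
translate([762, 221, 715]) spool();
translate([703, -420, 0]) stool();
translate([703, 728, 0]) stool();
translate([-404, 154, 0]) stool();
translate([1810, 154, 0]) stool();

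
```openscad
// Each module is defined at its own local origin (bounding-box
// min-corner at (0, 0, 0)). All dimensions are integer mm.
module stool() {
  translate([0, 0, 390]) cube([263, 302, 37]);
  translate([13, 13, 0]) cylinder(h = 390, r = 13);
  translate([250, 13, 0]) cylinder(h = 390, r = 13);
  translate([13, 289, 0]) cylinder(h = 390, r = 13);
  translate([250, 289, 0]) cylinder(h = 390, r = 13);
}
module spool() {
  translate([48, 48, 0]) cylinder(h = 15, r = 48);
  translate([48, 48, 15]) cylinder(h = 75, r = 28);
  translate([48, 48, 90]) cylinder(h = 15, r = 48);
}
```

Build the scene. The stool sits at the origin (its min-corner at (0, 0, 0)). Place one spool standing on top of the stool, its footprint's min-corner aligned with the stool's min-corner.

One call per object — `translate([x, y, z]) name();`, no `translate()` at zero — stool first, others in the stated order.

stool();
translate([0, 0, 427]) spool();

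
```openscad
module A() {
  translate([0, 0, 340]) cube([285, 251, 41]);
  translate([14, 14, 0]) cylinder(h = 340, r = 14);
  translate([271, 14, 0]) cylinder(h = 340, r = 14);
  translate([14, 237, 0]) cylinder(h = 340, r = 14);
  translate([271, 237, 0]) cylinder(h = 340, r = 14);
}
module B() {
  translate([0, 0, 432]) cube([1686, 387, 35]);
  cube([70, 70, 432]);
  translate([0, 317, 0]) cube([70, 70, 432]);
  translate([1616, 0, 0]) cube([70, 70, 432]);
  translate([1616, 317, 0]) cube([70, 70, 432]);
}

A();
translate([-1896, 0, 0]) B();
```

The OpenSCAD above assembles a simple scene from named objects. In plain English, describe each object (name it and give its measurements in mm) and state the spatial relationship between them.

A is a simple wooden stool: a rectangular seat 285 mm (x) by 251 mm (y), 41 mm thick, top face at z = 381 mm, on four round legs, each 28 mm in diameter. The legs rest on z = 0, each leg's axis is inset half a diameter from the nearest pair of seat edges (so the leg's bounding box is flush with the corner).

B is a bench: a 1686×387 mm seat slab, 35 mm thick, top at z = 467 mm, on four 70×70 mm square legs flush with the seat corners and standing on z = 0.

The bench is on the floor beside the stool on its −x side.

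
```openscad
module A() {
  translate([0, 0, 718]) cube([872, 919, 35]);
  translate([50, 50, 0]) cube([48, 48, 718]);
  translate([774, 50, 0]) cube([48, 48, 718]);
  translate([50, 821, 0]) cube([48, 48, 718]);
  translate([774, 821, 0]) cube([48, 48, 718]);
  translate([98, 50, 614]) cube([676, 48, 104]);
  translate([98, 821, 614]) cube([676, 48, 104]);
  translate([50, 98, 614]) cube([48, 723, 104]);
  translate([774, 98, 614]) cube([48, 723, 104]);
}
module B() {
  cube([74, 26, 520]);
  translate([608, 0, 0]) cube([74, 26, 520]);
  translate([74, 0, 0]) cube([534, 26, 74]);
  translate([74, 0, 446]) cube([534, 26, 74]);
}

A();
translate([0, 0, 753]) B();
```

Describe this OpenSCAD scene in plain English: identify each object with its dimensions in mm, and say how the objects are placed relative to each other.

A is a table: top 872 mm (x) × 919 mm (y), 35 mm thick, upper face at z = 753 mm, on four 48×48 mm square legs, each inset 50 mm from the nearest pair of top edges, running from z = 0 to the bottom of the top. Four apron rails, 48 mm thick and 104 mm tall, run between adjacent legs with their top edges flush with the underside of the top and their outer faces flush with the legs' outer faces.

B is a picture frame with a 534×372 mm rectangular opening (x by z) and a uniform 74 mm border on every side. Frame depth is 26 mm along y. It is built from two vertical stiles running the full outside height and two horizontal rails spanning the gap between the stiles.

The picture frame is on top of the table.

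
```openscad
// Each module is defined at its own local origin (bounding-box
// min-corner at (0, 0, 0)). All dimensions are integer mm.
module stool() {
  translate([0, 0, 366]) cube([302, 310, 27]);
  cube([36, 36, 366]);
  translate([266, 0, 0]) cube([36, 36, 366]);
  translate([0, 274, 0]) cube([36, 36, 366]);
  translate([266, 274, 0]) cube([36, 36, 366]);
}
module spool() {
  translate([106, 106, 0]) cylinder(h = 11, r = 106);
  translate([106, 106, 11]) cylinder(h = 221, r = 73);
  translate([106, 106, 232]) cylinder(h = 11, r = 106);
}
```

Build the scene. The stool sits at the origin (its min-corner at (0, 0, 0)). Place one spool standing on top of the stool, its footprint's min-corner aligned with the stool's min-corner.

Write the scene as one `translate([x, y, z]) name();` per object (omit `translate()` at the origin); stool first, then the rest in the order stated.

stool();
translate([0, 0, 393]) spool();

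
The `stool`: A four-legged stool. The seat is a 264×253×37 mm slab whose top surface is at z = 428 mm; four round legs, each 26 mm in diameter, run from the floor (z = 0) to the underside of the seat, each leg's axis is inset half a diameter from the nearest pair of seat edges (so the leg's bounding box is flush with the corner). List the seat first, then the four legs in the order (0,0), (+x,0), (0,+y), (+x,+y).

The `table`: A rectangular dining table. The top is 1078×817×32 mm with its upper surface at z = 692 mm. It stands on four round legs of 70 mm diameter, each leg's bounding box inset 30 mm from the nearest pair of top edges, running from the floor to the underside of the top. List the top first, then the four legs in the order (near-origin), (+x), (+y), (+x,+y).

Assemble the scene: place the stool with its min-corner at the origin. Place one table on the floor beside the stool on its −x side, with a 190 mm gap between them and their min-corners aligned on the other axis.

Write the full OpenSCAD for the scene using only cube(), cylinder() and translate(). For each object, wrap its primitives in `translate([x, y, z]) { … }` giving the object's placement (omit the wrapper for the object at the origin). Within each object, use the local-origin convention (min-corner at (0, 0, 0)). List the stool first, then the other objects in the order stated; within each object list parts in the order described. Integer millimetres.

translate([0, 0, 391]) cube([264, 253, 37]);
translate([13, 13, 0]) cylinder(h = 391, r = 13);
translate([251, 13, 0]) cylinder(h = 391, r = 13);
translate([13, 240, 0]) cylinder(h = 391, r = 13);
translate([251, 240, 0]) cylinder(h = 391, r = 13);
translate([-1268, 0, 0]) {
  translate([0, 0, 660]) cube([1078, 817, 32]);
  translate([65, 65, 0]) cylinder(h = 660, r = 35);
  translate([1013, 65, 0]) cylinder(h = 660, r = 35);
  translate([65, 752, 0]) cylinder(h = 660, r = 35);
  translate([1013, 752, 0]) cylinder(h = 660, r = 35);
}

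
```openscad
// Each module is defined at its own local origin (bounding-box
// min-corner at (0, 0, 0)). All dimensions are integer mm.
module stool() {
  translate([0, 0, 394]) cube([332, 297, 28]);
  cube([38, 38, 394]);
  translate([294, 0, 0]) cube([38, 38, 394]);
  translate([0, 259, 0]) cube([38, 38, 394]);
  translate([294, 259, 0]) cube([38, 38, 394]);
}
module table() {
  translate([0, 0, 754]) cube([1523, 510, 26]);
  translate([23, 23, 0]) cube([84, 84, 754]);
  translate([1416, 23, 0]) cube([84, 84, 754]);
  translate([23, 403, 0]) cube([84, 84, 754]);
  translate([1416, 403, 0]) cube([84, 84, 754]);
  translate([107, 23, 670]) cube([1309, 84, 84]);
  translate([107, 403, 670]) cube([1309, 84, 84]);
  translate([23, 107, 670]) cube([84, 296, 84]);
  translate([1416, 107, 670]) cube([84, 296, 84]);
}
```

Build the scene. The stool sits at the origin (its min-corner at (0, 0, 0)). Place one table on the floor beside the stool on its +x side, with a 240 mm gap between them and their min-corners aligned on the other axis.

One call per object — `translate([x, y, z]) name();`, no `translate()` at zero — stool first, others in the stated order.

stool();
translate([572, 0, 0]) table();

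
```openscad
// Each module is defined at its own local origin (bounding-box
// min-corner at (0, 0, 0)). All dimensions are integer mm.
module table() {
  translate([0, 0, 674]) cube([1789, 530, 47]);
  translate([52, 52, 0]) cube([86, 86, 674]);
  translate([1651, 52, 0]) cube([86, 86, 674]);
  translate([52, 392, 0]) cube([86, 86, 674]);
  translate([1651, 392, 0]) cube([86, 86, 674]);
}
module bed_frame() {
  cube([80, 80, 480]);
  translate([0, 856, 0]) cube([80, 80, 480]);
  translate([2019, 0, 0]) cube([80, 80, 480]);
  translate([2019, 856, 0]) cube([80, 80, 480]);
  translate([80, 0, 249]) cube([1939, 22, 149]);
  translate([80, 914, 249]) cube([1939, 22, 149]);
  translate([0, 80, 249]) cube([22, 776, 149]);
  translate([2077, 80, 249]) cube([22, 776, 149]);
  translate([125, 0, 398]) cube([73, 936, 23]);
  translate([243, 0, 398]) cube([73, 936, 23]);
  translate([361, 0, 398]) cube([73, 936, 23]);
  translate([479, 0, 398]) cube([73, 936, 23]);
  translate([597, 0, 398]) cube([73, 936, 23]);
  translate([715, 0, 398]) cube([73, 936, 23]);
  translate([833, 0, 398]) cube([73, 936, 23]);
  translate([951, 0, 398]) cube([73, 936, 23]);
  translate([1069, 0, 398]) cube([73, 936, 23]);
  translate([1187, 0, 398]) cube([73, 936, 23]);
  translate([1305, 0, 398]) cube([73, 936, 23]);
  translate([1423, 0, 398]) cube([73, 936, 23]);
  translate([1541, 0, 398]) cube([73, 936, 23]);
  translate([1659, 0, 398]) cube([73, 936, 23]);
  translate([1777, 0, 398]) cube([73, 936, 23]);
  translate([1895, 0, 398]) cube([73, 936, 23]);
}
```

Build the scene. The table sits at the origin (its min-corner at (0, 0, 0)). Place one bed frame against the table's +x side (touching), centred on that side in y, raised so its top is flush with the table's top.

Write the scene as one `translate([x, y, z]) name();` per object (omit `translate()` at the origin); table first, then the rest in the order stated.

table();
translate([1789, -203, 241]) bed_frame();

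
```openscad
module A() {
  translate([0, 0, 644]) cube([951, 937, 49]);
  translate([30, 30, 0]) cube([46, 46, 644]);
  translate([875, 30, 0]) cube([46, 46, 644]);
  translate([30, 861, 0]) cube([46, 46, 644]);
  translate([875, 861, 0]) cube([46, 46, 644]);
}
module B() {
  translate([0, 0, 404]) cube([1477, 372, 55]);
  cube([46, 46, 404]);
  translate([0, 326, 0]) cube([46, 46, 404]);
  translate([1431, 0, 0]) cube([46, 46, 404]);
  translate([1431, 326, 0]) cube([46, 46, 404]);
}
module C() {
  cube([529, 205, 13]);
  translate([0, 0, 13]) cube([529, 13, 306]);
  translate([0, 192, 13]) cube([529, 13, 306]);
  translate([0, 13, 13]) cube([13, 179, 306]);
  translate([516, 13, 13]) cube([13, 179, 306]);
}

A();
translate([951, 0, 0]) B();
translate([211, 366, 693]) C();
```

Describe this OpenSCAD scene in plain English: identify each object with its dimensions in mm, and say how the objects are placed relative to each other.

A is a rectangular dining table. The top is 951×937×49 mm with its upper surface at z = 693 mm. It stands on four 46×46 mm square legs, each inset 30 mm from the nearest pair of top edges, running from the floor to the underside of the top.

B is a bench: a 1477×372 mm seat slab, 55 mm thick, top at z = 459 mm, on four 46×46 mm square legs flush with the seat corners and standing on z = 0.

C is an open storage box with external size 529×205×319 mm and wall thickness 13 mm (the base is also 13 mm thick). The base covers the whole footprint; the four walls stand on the base, with the y-facing walls full-width and the x-facing walls fitting between their inner faces.

The bench is against the table's +x side, with their −y faces flush. The open box is on top of the table, centred.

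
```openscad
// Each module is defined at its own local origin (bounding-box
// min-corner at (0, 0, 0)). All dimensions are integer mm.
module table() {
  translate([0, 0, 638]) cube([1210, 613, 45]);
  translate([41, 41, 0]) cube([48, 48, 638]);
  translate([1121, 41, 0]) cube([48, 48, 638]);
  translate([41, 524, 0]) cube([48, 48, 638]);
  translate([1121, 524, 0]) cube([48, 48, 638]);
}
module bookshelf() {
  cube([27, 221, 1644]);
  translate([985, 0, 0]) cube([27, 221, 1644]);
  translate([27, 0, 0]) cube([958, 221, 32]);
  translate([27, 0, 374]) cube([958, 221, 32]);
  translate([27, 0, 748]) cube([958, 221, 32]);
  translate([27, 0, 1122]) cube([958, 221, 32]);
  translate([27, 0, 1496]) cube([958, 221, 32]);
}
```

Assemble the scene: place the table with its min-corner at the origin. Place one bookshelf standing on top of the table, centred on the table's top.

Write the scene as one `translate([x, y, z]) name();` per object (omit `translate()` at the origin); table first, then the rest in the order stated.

table();
translate([99, 196, 683]) bookshelf();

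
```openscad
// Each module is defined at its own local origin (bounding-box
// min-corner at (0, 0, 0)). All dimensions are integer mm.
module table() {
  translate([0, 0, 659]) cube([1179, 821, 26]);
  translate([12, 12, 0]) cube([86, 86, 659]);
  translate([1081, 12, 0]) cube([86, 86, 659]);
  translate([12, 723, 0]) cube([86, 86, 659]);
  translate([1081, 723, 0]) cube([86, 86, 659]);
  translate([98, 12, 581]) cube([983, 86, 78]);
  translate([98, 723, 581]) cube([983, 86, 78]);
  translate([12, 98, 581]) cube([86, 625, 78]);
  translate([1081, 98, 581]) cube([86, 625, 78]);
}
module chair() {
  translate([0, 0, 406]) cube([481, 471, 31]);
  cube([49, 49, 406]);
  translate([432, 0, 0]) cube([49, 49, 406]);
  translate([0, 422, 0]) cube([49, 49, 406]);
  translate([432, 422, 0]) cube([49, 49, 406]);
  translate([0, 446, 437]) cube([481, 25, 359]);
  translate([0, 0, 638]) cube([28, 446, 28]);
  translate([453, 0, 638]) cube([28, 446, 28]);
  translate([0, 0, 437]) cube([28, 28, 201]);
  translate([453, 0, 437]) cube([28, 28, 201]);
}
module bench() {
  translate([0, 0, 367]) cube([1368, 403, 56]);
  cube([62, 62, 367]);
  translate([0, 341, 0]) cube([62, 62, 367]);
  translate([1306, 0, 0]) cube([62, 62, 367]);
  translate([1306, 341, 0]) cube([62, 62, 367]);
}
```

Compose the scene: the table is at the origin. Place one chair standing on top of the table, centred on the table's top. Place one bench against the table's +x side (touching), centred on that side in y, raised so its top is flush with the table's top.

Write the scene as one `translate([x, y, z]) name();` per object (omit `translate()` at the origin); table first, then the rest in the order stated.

table();
translate([349, 175, 685]) chair();
translate([1179, 209, 262]) bench();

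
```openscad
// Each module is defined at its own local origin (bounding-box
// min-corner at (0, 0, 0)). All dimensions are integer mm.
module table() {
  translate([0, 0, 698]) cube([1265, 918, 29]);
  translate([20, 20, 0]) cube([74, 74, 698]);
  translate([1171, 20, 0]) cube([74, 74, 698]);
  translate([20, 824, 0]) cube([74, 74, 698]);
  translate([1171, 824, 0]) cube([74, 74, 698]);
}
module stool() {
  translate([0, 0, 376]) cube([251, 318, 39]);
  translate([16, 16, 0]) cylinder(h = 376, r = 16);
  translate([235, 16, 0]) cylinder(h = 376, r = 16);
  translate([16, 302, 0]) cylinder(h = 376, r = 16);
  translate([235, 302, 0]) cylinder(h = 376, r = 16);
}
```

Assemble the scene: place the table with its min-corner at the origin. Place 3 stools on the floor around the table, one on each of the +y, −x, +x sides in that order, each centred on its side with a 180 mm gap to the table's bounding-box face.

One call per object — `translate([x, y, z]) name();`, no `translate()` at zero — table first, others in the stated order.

table();
translate([507, 1098, 0]) stool();
translate([-431, 300, 0]) stool();
translate([1445, 300, 0]) stool();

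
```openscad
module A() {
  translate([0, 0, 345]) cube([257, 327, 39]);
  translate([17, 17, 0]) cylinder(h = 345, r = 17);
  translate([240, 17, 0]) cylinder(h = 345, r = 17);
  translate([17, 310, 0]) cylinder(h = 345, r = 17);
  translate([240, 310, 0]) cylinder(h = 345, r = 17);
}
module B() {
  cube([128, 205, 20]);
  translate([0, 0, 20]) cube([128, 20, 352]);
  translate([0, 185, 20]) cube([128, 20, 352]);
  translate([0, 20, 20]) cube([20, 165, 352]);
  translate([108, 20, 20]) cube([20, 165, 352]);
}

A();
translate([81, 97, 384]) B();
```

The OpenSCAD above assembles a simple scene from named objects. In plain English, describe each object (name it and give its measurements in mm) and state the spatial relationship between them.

A is a four-legged stool. The seat is 257×327 mm, 39 mm thick, top at z = 384 mm. It stands on four round legs, each 34 mm in diameter, from z = 0 to the seat underside, each leg's axis is inset half a diameter from the nearest pair of seat edges (so the leg's bounding box is flush with the corner).

B is an open storage box with external size 128×205×372 mm and wall thickness 20 mm (the base is also 20 mm thick). The base covers the whole footprint; the four walls stand on the base, with the y-facing walls full-width and the x-facing walls fitting between their inner faces.

The open box is on top of the stool.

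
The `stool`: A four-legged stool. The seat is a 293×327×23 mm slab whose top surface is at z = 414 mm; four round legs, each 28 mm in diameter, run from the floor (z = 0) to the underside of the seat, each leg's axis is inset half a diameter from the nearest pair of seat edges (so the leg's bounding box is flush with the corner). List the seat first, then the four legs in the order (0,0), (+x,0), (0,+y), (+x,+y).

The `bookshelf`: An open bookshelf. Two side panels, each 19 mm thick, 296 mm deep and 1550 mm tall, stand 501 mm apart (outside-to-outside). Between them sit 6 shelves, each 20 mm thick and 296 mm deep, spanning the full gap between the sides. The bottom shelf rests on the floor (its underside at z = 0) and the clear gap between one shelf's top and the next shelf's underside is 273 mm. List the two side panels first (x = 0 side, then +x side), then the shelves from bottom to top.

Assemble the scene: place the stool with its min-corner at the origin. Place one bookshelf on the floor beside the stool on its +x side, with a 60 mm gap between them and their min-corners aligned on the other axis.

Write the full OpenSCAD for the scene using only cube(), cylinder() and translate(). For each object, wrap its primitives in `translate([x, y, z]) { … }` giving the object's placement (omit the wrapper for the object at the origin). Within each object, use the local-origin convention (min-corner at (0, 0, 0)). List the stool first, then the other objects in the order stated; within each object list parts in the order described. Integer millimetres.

translate([0, 0, 391]) cube([293, 327, 23]);
translate([14, 14, 0]) cylinder(h = 391, r = 14);
translate([279, 14, 0]) cylinder(h = 391, r = 14);
translate([14, 313, 0]) cylinder(h = 391, r = 14);
translate([279, 313, 0]) cylinder(h = 391, r = 14);
translate([353, 0, 0]) {
  cube([19, 296, 1550]);
  translate([482, 0, 0]) cube([19, 296, 1550]);
  translate([19, 0, 0]) cube([463, 296, 20]);
  translate([19, 0, 293]) cube([463, 296, 20]);
  translate([19, 0, 586]) cube([463, 296, 20]);
  translate([19, 0, 879]) cube([463, 296, 20]);
  translate([19, 0, 1172]) cube([463, 296, 20]);
  translate([19, 0, 1465]) cube([463, 296, 20]);
}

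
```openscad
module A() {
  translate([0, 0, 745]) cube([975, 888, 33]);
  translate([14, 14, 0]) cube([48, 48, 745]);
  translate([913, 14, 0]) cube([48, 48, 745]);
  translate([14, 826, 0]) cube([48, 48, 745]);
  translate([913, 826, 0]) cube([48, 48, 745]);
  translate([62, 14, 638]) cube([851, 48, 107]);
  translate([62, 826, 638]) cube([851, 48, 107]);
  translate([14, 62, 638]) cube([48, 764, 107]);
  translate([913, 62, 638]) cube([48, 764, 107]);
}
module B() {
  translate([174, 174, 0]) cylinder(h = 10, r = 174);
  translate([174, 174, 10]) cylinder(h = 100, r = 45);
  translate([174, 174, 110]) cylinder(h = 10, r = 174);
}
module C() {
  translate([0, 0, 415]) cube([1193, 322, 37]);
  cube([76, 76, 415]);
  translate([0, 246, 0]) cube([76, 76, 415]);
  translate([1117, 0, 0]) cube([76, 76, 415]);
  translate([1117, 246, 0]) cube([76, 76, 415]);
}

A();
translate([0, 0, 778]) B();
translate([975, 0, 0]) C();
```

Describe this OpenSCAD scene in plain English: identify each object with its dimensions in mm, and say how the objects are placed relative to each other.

A is a table with a 975×888 mm rectangular top, 33 mm thick, top surface at z = 778 mm, supported by four 48×48 mm square legs, each inset 14 mm from the nearest pair of top edges, running from the floor. Four apron rails, 48 mm thick and 107 mm tall, run between adjacent legs with their top edges flush with the underside of the top and their outer faces flush with the legs' outer faces.

B is a spool: two coaxial disc flanges of radius 174 mm and thickness 10 mm, joined by a core cylinder of radius 45 mm and height 100 mm. The lower flange rests on z = 0 and the three cylinders share a vertical axis.

C is a long wooden bench with a 1193 mm (x) × 322 mm (y) seat, 37 mm thick, its top surface 452 mm above the floor. Four 76 mm square legs at the seat corners, flush with the edges, run from z = 0 to the seat underside.

The spool is on top of the table. The bench is against the table's +x side, with their −y faces flush.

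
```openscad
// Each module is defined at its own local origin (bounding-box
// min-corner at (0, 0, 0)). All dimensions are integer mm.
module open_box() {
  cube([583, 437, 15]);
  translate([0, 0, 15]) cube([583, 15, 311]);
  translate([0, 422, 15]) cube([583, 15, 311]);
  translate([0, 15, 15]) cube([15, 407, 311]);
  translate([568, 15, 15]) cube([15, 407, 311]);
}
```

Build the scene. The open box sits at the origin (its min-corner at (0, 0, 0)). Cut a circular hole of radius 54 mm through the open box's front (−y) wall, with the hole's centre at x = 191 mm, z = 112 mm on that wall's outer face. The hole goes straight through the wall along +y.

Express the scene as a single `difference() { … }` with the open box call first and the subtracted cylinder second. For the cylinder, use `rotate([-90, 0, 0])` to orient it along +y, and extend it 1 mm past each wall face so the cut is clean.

difference() {
  open_box();
  translate([191, -1, 112]) rotate([-90, 0, 0]) cylinder(h = 17, r = 54);
}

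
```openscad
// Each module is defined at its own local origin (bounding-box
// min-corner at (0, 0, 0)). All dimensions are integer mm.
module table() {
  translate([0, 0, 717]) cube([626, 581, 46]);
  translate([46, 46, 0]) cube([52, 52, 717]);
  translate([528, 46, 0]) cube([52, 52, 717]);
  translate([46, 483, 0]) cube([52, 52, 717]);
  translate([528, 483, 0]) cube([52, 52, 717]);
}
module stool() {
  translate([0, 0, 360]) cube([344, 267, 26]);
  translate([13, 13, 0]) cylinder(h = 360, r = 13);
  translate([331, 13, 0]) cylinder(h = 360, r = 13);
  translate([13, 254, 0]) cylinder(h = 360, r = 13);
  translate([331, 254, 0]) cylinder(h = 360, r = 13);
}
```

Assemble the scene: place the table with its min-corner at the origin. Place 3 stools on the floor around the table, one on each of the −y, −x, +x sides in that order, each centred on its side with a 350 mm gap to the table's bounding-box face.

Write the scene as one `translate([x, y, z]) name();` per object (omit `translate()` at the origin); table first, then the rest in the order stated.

table();
translate([141, -617, 0]) stool();
translate([-694, 157, 0]) stool();
translate([976, 157, 0]) stool();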